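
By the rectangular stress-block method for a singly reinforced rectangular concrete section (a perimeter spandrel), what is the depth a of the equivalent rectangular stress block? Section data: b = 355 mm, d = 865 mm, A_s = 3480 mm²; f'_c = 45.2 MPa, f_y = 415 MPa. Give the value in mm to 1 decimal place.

T = A_s f_y = 3480 × 415 = 1444200 N = 1444.2 kN.
Setting C = 0.85 f'_c a b equal to T: a = 1444200/(0.85 × 45.2 × 355) = 105.9 mm.

a ≈ 105.9 mm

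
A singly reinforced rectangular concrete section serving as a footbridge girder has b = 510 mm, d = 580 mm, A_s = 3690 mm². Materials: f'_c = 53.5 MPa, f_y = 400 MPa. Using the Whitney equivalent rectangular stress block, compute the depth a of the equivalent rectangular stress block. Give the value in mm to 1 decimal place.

T = A_s f_y = 3690 × 400 = 1476000 N = 1476 kN.
Setting C = 0.85 f'_c a b equal to T: a = 1476000/(0.85 × 53.5 × 510) = 63.6 mm.

a ≈ 63.6 mm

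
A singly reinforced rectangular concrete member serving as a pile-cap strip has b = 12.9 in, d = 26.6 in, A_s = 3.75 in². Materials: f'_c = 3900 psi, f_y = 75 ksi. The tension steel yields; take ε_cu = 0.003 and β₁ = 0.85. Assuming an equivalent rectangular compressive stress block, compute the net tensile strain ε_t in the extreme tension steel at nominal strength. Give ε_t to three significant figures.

a = A_s f_y/(0.85 f'_c b) = 6.577 in.
β₁ = 0.85, so c = a/β₁ = 6.577/0.85 = 7.738 in.
From the linear strain diagram with ε_cu = 0.003: ε_t = 0.003 (d − c)/c = 0.003 × (26.6 − 7.738)/7.738 = 0.00731.
Since ε_t ≥ 0.005, the section is tension-controlled.

ε_t ≈ 0.00731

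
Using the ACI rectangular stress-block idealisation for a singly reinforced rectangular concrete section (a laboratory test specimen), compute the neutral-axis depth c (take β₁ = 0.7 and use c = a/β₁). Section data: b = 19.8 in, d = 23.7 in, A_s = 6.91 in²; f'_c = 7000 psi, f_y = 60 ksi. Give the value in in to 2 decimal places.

T = A_s f_y = 6.91 × 60 = 414.6 kips.
a = T/(0.85 f'_c b) = 414.6/(0.85 × 7 × 19.8) = 3.5192 in.
With β₁ = 0.7, c = a/β₁ = 3.5192/0.7 = 5.03 in.

c ≈ 5.03 in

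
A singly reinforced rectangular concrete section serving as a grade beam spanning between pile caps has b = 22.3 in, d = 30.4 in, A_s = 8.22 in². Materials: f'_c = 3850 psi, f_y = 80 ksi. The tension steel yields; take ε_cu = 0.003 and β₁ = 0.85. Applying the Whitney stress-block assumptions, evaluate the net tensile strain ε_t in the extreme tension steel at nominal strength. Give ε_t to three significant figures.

a = A_s f_y/(0.85 f'_c b) = 9.011 in.
β₁ = 0.85, so c = a/β₁ = 9.011/0.85 = 10.601 in.
From the linear strain diagram with ε_cu = 0.003: ε_t = 0.003 (d − c)/c = 0.003 × (30.4 − 10.601)/10.601 = 0.00560.
Since ε_t ≥ 0.005, the section is tension-controlled.

ε_t ≈ 0.00560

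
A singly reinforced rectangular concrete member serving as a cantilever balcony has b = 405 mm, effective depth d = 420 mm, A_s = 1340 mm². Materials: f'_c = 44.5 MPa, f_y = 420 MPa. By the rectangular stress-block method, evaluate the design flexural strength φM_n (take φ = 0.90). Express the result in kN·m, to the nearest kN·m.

T = A_s f_y = 1340 × 420 = 562800 N = 562.8 kN.
From C = T: a = T/(0.85 f'_c b) = 562800/(0.85 × 44.5 × 405) = 36.74 mm.
M_n = T(d − a/2) = 562.8 kN × (420 − 18.37) mm = 226.04 kN·m.
φM_n = 0.90 × 226.04 = 203.44 kN·m.

φM_n ≈ 203 kN·m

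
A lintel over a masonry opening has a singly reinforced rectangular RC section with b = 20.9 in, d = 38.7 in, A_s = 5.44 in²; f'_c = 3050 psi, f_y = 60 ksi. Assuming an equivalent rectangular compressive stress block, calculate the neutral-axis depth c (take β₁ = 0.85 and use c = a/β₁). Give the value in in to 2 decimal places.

c ≈ 7.09 in

T = A_s f_y = 5.44 × 60 = 326.4 kips.
a = T/(0.85 f'_c b) = 326.4/(0.85 × 3.05 × 20.9) = 6.0240 in.
With β₁ = 0.85, c = a/β₁ = 6.0240/0.85 = 7.09 in.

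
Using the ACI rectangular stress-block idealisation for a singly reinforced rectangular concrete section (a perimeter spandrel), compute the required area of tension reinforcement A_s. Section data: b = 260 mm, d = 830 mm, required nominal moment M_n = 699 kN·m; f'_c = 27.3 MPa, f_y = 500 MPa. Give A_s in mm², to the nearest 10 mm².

With M_n = 0.85 f'_c a b (d − a/2), solve the quadratic for a:
a = d − √(d² − 2M_n/(0.85 f'_c b)) = 830 − √(830² − 2 × 699×10⁶/(0.85 × 27.3 × 260)) = 153.84 mm.
A_s = 0.85 f'_c a b / f_y = 0.85 × 27.3 × 153.84 × 260 / 500 = 1856.3 mm².

A_s ≈ 1860 mm²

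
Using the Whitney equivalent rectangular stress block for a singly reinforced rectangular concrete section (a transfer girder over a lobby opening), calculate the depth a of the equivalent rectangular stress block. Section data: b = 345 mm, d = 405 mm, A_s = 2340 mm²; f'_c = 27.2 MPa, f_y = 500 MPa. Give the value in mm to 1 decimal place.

T = A_s f_y = 2340 × 500 = 1170000 N = 1170 kN.
Setting C = 0.85 f'_c a b equal to T: a = 1170000/(0.85 × 27.2 × 345) = 146.7 mm.

a ≈ 146.7 mm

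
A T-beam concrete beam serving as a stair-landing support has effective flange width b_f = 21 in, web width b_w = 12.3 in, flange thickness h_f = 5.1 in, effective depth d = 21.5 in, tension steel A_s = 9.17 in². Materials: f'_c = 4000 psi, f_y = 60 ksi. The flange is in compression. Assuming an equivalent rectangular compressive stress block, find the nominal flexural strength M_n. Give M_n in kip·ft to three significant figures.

Tension: T = A_s f_y = 9.17 × 60 = 550.2 kips.
Try a within the flange: a = T/(0.85 f'_c b_f) = 550.2/(0.85 × 4 × 21) = 7.706 in.
a = 7.706 > h_f = 5.1 in: the block extends into the web. Split into flange-overhang and web parts.
C_f = 0.85 f'_c (b_f − b_w) h_f = 0.85 × 4 × (21 − 12.3) × 5.1 = 150.9 kips.
Remaining web compression depth: a_w = (T − C_f)/(0.85 f'_c b_w) = (550.2 − 150.9)/(0.85 × 4 × 12.3) = 9.548 in.
M_n = C_f(d − h_f/2) + (T − C_f)(d − a_w/2) = 150.9 × (21.5 − 2.55) + 399.3 × (21.5 − 4.774) = 2859.6 + 6678.7 = 9538.3 kip·in.
M_n = 9538.3/12 = 794.86 kip·ft.

M_n ≈ 795 kip·ft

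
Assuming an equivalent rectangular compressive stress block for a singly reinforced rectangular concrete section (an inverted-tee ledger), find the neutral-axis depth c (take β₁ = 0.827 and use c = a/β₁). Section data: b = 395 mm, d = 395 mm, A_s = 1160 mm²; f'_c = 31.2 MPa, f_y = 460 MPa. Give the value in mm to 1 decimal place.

T = A_s f_y = 1160 × 460 = 533600 N = 533.6 kN.
Setting C = 0.85 f'_c a b equal to T: a = 533600/(0.85 × 31.2 × 395) = 50.938 mm.
With β₁ = 0.827, c = a/β₁ = 50.938/0.827 = 61.6 mm.

c ≈ 61.6 mm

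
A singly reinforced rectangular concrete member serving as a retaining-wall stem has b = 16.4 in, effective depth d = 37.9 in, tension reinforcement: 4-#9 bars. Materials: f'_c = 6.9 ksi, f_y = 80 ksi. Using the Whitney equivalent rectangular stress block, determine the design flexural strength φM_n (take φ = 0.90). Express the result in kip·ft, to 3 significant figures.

A_s = 4 × 1 = 4 in².
T = A_s f_y = 4 × 80 = 320 kips.
a = T/(0.85 f'_c b) = 320/(0.85 × 6.9 × 16.4) = 3.327 in.
M_n = T(d − a/2) = 320 × (37.9 − 1.6635) = 11595.7 kip·in = 11595.7/12 = 966.31 kip·ft.
φM_n = 0.90 × 966.31 = 869.68 kip·ft.

φM_n ≈ 870 kip·ft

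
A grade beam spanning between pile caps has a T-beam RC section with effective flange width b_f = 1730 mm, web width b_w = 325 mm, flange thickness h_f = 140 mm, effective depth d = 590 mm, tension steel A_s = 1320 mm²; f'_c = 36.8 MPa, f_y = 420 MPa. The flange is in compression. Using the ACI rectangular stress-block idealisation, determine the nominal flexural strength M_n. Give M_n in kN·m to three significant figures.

Tension: T = A_s f_y = 1320 × 420 = 554400 N.
Try a within the flange: a = T/(0.85 f'_c b_f) = 554400/(0.85 × 36.8 × 1730) = 10.24 mm.
Since a = 10.24 ≤ h_f = 140 mm, the stress block lies entirely in the flange; analyse as a rectangular beam of width b_f.
M_n = T(d − a/2) = 554400 × (590 − 5.12) = 324.26 × 10⁶ N·mm.
M_n = 324.26 kN·m.

M_n ≈ 324 kN·m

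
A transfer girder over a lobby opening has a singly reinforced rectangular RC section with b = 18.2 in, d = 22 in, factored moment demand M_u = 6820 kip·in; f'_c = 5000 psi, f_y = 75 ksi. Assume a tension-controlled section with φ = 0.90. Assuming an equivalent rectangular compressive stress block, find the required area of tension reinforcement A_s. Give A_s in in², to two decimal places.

A_s ≈ 5.19 in²

M_n = M_u/φ = 6820/0.90 = 7577.78 kip·in.
From M_n = 0.85 f'_c a b (d − a/2):
a = d − √(d² − 2M_n/(0.85 f'_c b)) = 22 − √(22² − 2 × 7577.78/(0.85 × 5 × 18.2)) = 5.028 in.
A_s = 0.85 f'_c a b / f_y = 0.85 × 5 × 5.028 × 18.2 / 75 = 5.186 in².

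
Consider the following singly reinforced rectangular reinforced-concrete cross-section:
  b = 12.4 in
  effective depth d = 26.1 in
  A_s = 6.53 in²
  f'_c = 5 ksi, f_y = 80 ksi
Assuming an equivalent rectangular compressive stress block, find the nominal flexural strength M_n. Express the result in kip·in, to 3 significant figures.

T = A_s f_y = 6.53 × 80 = 522.4 kips.
a = T/(0.85 f'_c b) = 522.4/(0.85 × 5 × 12.4) = 9.913 in.
M_n = T(d − a/2) = 522.4 × (26.1 − 4.9565) = 11045.4 kip·in.

M_n ≈ 11000 kip·in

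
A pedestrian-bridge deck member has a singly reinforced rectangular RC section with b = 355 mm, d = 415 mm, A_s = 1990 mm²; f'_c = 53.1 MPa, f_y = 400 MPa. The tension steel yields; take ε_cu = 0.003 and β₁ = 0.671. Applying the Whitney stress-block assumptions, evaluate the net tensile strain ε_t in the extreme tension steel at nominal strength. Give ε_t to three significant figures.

a = A_s f_y/(0.85 f'_c b) = 49.68 mm.
β₁ = 0.671, so c = a/β₁ = 49.68/0.671 = 74.04 mm.
From the linear strain diagram with ε_cu = 0.003: ε_t = 0.003 (d − c)/c = 0.003 × (415 − 74.04)/74.04 = 0.0138.
Since ε_t ≥ 0.005, the section is tension-controlled.

ε_t ≈ 0.0138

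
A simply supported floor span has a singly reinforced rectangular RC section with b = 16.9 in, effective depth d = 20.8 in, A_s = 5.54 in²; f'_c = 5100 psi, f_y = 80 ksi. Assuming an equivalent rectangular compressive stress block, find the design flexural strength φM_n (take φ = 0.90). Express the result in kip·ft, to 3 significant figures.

φM_n ≈ 591 kip·ft

T = A_s f_y = 5.54 × 80 = 443.2 kips.
a = T/(0.85 f'_c b) = 443.2/(0.85 × 5.1 × 16.9) = 6.050 in.
M_n = T(d − a/2) = 443.2 × (20.8 − 3.025) = 7877.9 kip·in = 7877.9/12 = 656.49 kip·ft.
φM_n = 0.90 × 656.49 = 590.84 kip·ft.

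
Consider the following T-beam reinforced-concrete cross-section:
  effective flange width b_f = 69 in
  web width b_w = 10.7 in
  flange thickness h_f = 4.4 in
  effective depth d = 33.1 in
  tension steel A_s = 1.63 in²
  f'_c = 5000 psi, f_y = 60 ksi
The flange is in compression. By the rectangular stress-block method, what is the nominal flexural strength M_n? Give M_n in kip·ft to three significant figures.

M_n ≈ 268 kip·ft

Tension: T = A_s f_y = 1.63 × 60 = 97.8 kips.
Try a within the flange: a = T/(0.85 f'_c b_f) = 97.8/(0.85 × 5 × 69) = 0.334 in.
Since a = 0.334 ≤ h_f = 4.4 in, the stress block lies entirely in the flange; analyse as a rectangular beam of width b_f.
M_n = T(d − a/2) = 97.8 × (33.1 − 0.167) = 3220.8 kip·in.
M_n = 3220.8/12 = 268.40 kip·ft.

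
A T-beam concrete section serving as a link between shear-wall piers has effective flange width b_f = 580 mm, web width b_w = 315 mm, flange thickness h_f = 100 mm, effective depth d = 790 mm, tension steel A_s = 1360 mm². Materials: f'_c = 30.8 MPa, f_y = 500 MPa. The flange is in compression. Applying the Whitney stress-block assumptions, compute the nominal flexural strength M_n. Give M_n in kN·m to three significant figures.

M_n ≈ 522 kN·m

Tension: T = A_s f_y = 1360 × 500 = 680000 N.
Try a within the flange: a = T/(0.85 f'_c b_f) = 680000/(0.85 × 30.8 × 580) = 44.78 mm.
Since a = 44.78 ≤ h_f = 100 mm, the stress block lies entirely in the flange; analyse as a rectangular beam of width b_f.
M_n = T(d − a/2) = 680000 × (790 − 22.39) = 521.97 × 10⁶ N·mm.
M_n = 521.97 kN·m.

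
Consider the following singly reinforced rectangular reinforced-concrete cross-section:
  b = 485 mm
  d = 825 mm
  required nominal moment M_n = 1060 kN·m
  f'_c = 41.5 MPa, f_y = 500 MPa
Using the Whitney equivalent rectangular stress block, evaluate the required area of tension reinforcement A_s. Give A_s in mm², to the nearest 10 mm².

With M_n = 0.85 f'_c a b (d − a/2), solve the quadratic for a:
a = d − √(d² − 2M_n/(0.85 f'_c b)) = 825 − √(825² − 2 × 1060×10⁶/(0.85 × 41.5 × 485)) = 78.87 mm.
A_s = 0.85 f'_c a b / f_y = 0.85 × 41.5 × 78.87 × 485 / 500 = 2698.7 mm².

A_s ≈ 2700 mm²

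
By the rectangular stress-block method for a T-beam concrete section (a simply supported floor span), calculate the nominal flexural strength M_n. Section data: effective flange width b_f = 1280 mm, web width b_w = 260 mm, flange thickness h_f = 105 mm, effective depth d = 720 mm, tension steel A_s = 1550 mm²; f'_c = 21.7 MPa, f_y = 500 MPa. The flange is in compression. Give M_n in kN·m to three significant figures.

Tension: T = A_s f_y = 1550 × 500 = 775000 N.
Try a within the flange: a = T/(0.85 f'_c b_f) = 775000/(0.85 × 21.7 × 1280) = 32.83 mm.
Since a = 32.83 ≤ h_f = 105 mm, the stress block lies entirely in the flange; analyse as a rectangular beam of width b_f.
M_n = T(d − a/2) = 775000 × (720 − 16.415) = 545.28 × 10⁶ N·mm.
M_n = 545.28 kN·m.

M_n ≈ 545 kN·m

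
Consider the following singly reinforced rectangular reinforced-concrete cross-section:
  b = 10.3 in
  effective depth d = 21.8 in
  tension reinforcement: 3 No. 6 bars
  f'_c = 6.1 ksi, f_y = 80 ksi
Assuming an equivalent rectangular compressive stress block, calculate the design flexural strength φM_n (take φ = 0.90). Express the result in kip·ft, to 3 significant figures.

A_s = 3 × 0.44 = 1.32 in².
T = A_s f_y = 1.32 × 80 = 105.6 kips.
a = T/(0.85 f'_c b) = 105.6/(0.85 × 6.1 × 10.3) = 1.977 in.
M_n = T(d − a/2) = 105.6 × (21.8 − 0.9885) = 2197.7 kip·in = 2197.7/12 = 183.14 kip·ft.
φM_n = 0.90 × 183.14 = 164.83 kip·ft.

φM_n ≈ 165 kip·ft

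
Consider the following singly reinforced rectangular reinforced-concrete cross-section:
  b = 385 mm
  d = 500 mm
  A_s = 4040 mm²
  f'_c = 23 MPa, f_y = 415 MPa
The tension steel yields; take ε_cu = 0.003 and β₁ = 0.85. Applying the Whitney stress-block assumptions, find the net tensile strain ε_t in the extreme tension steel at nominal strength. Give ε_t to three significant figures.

a = A_s f_y/(0.85 f'_c b) = 222.75 mm.
β₁ = 0.85, so c = a/β₁ = 222.75/0.85 = 262.06 mm.
From the linear strain diagram with ε_cu = 0.003: ε_t = 0.003 (d − c)/c = 0.003 × (500 − 262.06)/262.06 = 0.00272.
ε_t < 0.004 — the section is over-reinforced for flexure under ACI limits.

ε_t ≈ 0.00272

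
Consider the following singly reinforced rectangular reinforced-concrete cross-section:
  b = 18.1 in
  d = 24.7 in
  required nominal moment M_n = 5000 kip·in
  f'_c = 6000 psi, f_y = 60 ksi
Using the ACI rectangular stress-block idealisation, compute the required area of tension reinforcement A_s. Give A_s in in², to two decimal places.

From M_n = 0.85 f'_c a b (d − a/2):
a = d − √(d² − 2M_n/(0.85 f'_c b)) = 24.7 − √(24.7² − 2 × 5000/(0.85 × 6 × 18.1)) = 2.300 in.
A_s = 0.85 f'_c a b / f_y = 0.85 × 6 × 2.300 × 18.1 / 60 = 3.539 in².

A_s ≈ 3.54 in²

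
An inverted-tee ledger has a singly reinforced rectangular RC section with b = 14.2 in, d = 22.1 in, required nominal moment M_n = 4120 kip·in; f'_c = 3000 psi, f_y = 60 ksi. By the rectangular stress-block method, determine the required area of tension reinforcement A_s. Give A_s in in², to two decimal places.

A_s ≈ 3.59 in²

From M_n = 0.85 f'_c a b (d − a/2):
a = d − √(d² − 2M_n/(0.85 f'_c b)) = 22.1 − √(22.1² − 2 × 4120/(0.85 × 3 × 14.2)) = 5.949 in.
A_s = 0.85 f'_c a b / f_y = 0.85 × 3 × 5.949 × 14.2 / 60 = 3.590 in².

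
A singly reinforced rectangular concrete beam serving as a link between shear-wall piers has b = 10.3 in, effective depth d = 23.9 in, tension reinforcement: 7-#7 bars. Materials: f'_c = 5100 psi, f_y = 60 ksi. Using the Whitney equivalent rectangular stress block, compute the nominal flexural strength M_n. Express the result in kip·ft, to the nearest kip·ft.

A_s = 7 × 0.6 = 4.2 in².
T = A_s f_y = 4.2 × 60 = 252 kips.
a = T/(0.85 f'_c b) = 252/(0.85 × 5.1 × 10.3) = 5.644 in.
M_n = T(d − a/2) = 252 × (23.9 − 2.822) = 5311.7 kip·in = 5311.7/12 = 442.64 kip·ft.

M_n ≈ 443 kip·ft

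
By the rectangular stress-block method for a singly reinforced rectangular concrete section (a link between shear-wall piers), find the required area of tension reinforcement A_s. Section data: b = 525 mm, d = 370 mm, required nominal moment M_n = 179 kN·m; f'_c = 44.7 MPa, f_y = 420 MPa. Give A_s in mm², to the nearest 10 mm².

With M_n = 0.85 f'_c a b (d − a/2), solve the quadratic for a:
a = d − √(d² − 2M_n/(0.85 f'_c b)) = 370 − √(370² − 2 × 179×10⁶/(0.85 × 44.7 × 525)) = 25.10 mm.
A_s = 0.85 f'_c a b / f_y = 0.85 × 44.7 × 25.10 × 525 / 420 = 1192.1 mm².

A_s ≈ 1190 mm²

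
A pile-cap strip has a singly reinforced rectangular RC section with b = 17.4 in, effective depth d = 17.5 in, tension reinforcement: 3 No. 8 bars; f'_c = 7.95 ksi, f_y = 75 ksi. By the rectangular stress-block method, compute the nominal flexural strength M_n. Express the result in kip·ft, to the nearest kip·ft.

M_n ≈ 248 kip·ft

A_s = 3 × 0.79 = 2.37 in².
T = A_s f_y = 2.37 × 75 = 177.75 kips.
a = T/(0.85 f'_c b) = 177.75/(0.85 × 7.95 × 17.4) = 1.512 in.
M_n = T(d − a/2) = 177.75 × (17.5 − 0.756) = 2976.2 kip·in = 2976.2/12 = 248.02 kip·ft.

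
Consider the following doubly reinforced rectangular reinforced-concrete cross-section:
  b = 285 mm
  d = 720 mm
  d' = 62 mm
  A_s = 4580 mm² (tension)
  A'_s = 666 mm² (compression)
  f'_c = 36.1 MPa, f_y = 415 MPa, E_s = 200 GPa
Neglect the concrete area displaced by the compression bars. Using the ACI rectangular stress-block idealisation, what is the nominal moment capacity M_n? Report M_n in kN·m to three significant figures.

M_n ≈ 1200 kN·m

Assume both tension and compression steel yield.
Net tension couple steel: A_s − A'_s = 3914 mm².
a = (A_s − A'_s) f_y / (0.85 f'_c b) = 1624310/(0.85 × 36.1 × 285) = 185.74 mm.
c = a/β₁ = 185.74/0.792 = 234.52 mm; ε'_s = 0.003(c − d')/c = 0.0022 ≥ f_y/E_s = 0.0021, so compression steel does yield.
M_n = (A_s − A'_s) f_y (d − a/2) + A'_s f_y (d − d') = [1624310 × (720 − 92.87) + 276390 × (720 − 62)] × 10⁻⁶ = 1018.65 + 181.86 = 1200.51 kN·m.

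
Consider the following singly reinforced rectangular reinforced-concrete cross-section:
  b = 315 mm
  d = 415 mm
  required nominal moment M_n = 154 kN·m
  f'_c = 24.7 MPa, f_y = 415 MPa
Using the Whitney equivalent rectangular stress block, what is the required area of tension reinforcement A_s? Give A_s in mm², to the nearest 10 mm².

A_s ≈ 960 mm²

With M_n = 0.85 f'_c a b (d − a/2), solve the quadratic for a:
a = d − √(d² − 2M_n/(0.85 f'_c b)) = 415 − √(415² − 2 × 154×10⁶/(0.85 × 24.7 × 315)) = 60.52 mm.
A_s = 0.85 f'_c a b / f_y = 0.85 × 24.7 × 60.52 × 315 / 415 = 964.4 mm².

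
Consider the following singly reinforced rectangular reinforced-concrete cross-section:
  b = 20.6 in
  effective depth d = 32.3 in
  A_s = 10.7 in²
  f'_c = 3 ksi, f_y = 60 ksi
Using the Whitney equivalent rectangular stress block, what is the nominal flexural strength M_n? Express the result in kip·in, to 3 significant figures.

M_n ≈ 16800 kip·in

T = A_s f_y = 10.7 × 60 = 642 kips.
a = T/(0.85 f'_c b) = 642/(0.85 × 3 × 20.6) = 12.222 in.
M_n = T(d − a/2) = 642 × (32.3 − 6.111) = 16813.3 kip·in.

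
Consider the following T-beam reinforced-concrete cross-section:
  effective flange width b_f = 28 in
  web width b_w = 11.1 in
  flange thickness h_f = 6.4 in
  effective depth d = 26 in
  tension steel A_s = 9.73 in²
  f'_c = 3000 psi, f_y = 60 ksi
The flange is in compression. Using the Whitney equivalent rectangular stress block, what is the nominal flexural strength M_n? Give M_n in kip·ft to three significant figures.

M_n ≈ 1050 kip·ft

Tension: T = A_s f_y = 9.73 × 60 = 583.8 kips.
Try a within the flange: a = T/(0.85 f'_c b_f) = 583.8/(0.85 × 3 × 28) = 8.176 in.
a = 8.176 > h_f = 6.4 in: the block extends into the web. Split into flange-overhang and web parts.
C_f = 0.85 f'_c (b_f − b_w) h_f = 0.85 × 3 × (28 − 11.1) × 6.4 = 275.8 kips.
Remaining web compression depth: a_w = (T − C_f)/(0.85 f'_c b_w) = (583.8 − 275.8)/(0.85 × 3 × 11.1) = 10.881 in.
M_n = C_f(d − h_f/2) + (T − C_f)(d − a_w/2) = 275.8 × (26 − 3.2) + 308 × (26 − 5.4405) = 6288.2 + 6332.3 = 12620.5 kip·in.
M_n = 12620.5/12 = 1051.71 kip·ft.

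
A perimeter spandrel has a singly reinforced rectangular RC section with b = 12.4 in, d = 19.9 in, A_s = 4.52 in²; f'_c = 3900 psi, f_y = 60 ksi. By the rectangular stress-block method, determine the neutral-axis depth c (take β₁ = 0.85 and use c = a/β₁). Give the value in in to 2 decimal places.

c ≈ 7.76 in

T = A_s f_y = 4.52 × 60 = 271.2 kips.
a = T/(0.85 f'_c b) = 271.2/(0.85 × 3.9 × 12.4) = 6.5976 in.
With β₁ = 0.85, c = a/β₁ = 6.5976/0.85 = 7.76 in.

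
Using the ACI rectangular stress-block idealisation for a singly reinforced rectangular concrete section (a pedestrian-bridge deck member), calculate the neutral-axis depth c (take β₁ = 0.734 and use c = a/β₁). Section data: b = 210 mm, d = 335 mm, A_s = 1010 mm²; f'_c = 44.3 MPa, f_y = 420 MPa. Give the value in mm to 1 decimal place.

T = A_s f_y = 1010 × 420 = 424200 N = 424.2 kN.
Setting C = 0.85 f'_c a b equal to T: a = 424200/(0.85 × 44.3 × 210) = 53.645 mm.
With β₁ = 0.734, c = a/β₁ = 53.645/0.734 = 73.1 mm.

c ≈ 73.1 mm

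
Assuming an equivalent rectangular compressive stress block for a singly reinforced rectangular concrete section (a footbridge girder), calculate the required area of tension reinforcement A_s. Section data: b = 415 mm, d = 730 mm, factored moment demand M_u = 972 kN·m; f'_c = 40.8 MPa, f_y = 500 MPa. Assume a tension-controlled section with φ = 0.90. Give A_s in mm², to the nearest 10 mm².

A_s ≈ 3200 mm²

M_n = M_u/φ = 972/0.90 = 1080 kN·m.
With M_n = 0.85 f'_c a b (d − a/2), solve the quadratic for a:
a = d − √(d² − 2M_n/(0.85 f'_c b)) = 730 − √(730² − 2 × 1080×10⁶/(0.85 × 40.8 × 415)) = 111.28 mm.
A_s = 0.85 f'_c a b / f_y = 0.85 × 40.8 × 111.28 × 415 / 500 = 3203.1 mm².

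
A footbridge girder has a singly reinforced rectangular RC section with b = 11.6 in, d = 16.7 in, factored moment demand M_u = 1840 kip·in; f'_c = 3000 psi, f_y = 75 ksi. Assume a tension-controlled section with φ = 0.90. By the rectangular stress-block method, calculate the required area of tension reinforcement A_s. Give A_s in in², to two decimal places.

M_n = M_u/φ = 1840/0.90 = 2044.44 kip·in.
From M_n = 0.85 f'_c a b (d − a/2):
a = d − √(d² − 2M_n/(0.85 f'_c b)) = 16.7 − √(16.7² − 2 × 2044.44/(0.85 × 3 × 11.6)) = 4.840 in.
A_s = 0.85 f'_c a b / f_y = 0.85 × 3 × 4.840 × 11.6 / 75 = 1.909 in².

A_s ≈ 1.91 in²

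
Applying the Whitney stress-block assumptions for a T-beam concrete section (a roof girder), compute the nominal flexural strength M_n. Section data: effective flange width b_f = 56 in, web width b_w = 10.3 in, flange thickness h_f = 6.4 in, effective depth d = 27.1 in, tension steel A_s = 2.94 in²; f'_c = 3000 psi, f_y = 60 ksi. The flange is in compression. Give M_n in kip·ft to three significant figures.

M_n ≈ 389 kip·ft

Tension: T = A_s f_y = 2.94 × 60 = 176.4 kips.
Try a within the flange: a = T/(0.85 f'_c b_f) = 176.4/(0.85 × 3 × 56) = 1.235 in.
Since a = 1.235 ≤ h_f = 6.4 in, the stress block lies entirely in the flange; analyse as a rectangular beam of width b_f.
M_n = T(d − a/2) = 176.4 × (27.1 − 0.6175) = 4671.5 kip·in.
M_n = 4671.5/12 = 389.29 kip·ft.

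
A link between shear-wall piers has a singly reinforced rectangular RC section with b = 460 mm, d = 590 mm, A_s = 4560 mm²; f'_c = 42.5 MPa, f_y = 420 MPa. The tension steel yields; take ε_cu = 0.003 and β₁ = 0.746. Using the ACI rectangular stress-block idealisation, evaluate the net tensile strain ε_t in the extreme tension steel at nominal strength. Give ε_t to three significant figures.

ε_t ≈ 0.00846

a = A_s f_y/(0.85 f'_c b) = 115.25 mm.
β₁ = 0.746, so c = a/β₁ = 115.25/0.746 = 154.49 mm.
From the linear strain diagram with ε_cu = 0.003: ε_t = 0.003 (d − c)/c = 0.003 × (590 − 154.49)/154.49 = 0.00846.
Since ε_t ≥ 0.005, the section is tension-controlled.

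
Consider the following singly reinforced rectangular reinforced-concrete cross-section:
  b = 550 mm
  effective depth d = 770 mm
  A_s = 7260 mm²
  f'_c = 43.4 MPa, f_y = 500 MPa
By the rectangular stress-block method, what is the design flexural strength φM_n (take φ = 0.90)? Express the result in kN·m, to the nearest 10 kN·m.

T = A_s f_y = 7260 × 500 = 3630000 N = 3630 kN.
From C = T: a = T/(0.85 f'_c b) = 3630000/(0.85 × 43.4 × 550) = 178.91 mm.
M_n = T(d − a/2) = 3630 kN × (770 − 89.455) mm = 2470.38 kN·m.
φM_n = 0.90 × 2470.38 = 2223.34 kN·m.

φM_n ≈ 2220 kN·m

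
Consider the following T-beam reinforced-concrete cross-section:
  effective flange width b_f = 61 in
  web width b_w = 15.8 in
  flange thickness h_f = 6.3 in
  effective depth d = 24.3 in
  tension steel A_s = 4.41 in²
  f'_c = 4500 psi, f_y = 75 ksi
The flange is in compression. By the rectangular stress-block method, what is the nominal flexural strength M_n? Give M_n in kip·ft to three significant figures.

Tension: T = A_s f_y = 4.41 × 75 = 330.75 kips.
Try a within the flange: a = T/(0.85 f'_c b_f) = 330.75/(0.85 × 4.5 × 61) = 1.418 in.
Since a = 1.418 ≤ h_f = 6.3 in, the stress block lies entirely in the flange; analyse as a rectangular beam of width b_f.
M_n = T(d − a/2) = 330.75 × (24.3 − 0.709) = 7802.7 kip·in.
M_n = 7802.7/12 = 650.23 kip·ft.

M_n ≈ 650 kip·ft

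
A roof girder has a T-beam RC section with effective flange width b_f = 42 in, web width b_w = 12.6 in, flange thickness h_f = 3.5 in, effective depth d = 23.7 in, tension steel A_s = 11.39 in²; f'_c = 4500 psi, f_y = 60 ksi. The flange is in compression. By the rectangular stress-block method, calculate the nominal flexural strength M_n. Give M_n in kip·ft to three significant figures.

Tension: T = A_s f_y = 11.39 × 60 = 683.4 kips.
Try a within the flange: a = T/(0.85 f'_c b_f) = 683.4/(0.85 × 4.5 × 42) = 4.254 in.
a = 4.254 > h_f = 3.5 in: the block extends into the web. Split into flange-overhang and web parts.
C_f = 0.85 f'_c (b_f − b_w) h_f = 0.85 × 4.5 × (42 − 12.6) × 3.5 = 393.6 kips.
Remaining web compression depth: a_w = (T − C_f)/(0.85 f'_c b_w) = (683.4 − 393.6)/(0.85 × 4.5 × 12.6) = 6.013 in.
M_n = C_f(d − h_f/2) + (T − C_f)(d − a_w/2) = 393.6 × (23.7 − 1.75) + 289.8 × (23.7 − 3.0065) = 8639.5 + 5997.0 = 14636.5 kip·in.
M_n = 14636.5/12 = 1219.71 kip·ft.

M_n ≈ 1220 kip·ft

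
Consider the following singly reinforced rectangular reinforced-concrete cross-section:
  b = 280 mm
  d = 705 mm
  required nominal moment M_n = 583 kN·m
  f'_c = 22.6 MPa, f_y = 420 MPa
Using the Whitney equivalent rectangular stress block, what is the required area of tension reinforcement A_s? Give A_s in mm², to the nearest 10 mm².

A_s ≈ 2250 mm²

With M_n = 0.85 f'_c a b (d − a/2), solve the quadratic for a:
a = d − √(d² − 2M_n/(0.85 f'_c b)) = 705 − √(705² − 2 × 583×10⁶/(0.85 × 22.6 × 280)) = 175.62 mm.
A_s = 0.85 f'_c a b / f_y = 0.85 × 22.6 × 175.62 × 280 / 420 = 2249.1 mm².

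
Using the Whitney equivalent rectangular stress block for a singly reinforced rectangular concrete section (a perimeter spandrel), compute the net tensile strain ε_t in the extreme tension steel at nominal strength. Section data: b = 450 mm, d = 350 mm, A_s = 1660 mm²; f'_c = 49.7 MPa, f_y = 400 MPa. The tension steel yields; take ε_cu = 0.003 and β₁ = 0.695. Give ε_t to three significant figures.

ε_t ≈ 0.0179

a = A_s f_y/(0.85 f'_c b) = 34.93 mm.
β₁ = 0.695, so c = a/β₁ = 34.93/0.695 = 50.26 mm.
From the linear strain diagram with ε_cu = 0.003: ε_t = 0.003 (d − c)/c = 0.003 × (350 − 50.26)/50.26 = 0.0179.
Since ε_t ≥ 0.005, the section is tension-controlled.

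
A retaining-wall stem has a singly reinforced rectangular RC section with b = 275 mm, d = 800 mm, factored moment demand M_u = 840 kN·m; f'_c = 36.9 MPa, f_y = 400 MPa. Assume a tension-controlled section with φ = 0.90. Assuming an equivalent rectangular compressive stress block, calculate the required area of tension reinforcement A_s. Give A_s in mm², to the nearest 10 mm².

M_n = M_u/φ = 840/0.90 = 933.333 kN·m.
With M_n = 0.85 f'_c a b (d − a/2), solve the quadratic for a:
a = d − √(d² − 2M_n/(0.85 f'_c b)) = 800 − √(800² − 2 × 933.333×10⁶/(0.85 × 36.9 × 275)) = 149.17 mm.
A_s = 0.85 f'_c a b / f_y = 0.85 × 36.9 × 149.17 × 275 / 400 = 3216.6 mm².

A_s ≈ 3220 mm²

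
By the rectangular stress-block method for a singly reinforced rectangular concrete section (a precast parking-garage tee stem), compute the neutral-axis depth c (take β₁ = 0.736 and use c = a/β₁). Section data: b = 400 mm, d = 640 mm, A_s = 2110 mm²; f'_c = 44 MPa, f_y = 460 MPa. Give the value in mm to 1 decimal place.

c ≈ 88.2 mm

T = A_s f_y = 2110 × 460 = 970600 N = 970.6 kN.
Setting C = 0.85 f'_c a b equal to T: a = 970600/(0.85 × 44 × 400) = 64.880 mm.
With β₁ = 0.736, c = a/β₁ = 64.880/0.736 = 88.2 mm.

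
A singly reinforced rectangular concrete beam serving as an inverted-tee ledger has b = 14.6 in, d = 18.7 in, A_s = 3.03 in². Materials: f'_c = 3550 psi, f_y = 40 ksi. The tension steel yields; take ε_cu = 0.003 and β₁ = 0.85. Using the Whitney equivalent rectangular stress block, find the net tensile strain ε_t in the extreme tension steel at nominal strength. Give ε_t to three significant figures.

a = A_s f_y/(0.85 f'_c b) = 2.751 in.
β₁ = 0.85, so c = a/β₁ = 2.751/0.85 = 3.236 in.
From the linear strain diagram with ε_cu = 0.003: ε_t = 0.003 (d − c)/c = 0.003 × (18.7 − 3.236)/3.236 = 0.0143.
Since ε_t ≥ 0.005, the section is tension-controlled.

ε_t ≈ 0.0143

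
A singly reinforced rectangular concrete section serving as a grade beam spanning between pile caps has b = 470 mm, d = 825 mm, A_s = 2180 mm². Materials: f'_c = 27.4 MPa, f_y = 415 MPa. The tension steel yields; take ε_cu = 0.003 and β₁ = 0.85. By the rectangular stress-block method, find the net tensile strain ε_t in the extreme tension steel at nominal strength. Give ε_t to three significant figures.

ε_t ≈ 0.0225

a = A_s f_y/(0.85 f'_c b) = 82.65 mm.
β₁ = 0.85, so c = a/β₁ = 82.65/0.85 = 97.24 mm.
From the linear strain diagram with ε_cu = 0.003: ε_t = 0.003 (d − c)/c = 0.003 × (825 − 97.24)/97.24 = 0.0225.
Since ε_t ≥ 0.005, the section is tension-controlled.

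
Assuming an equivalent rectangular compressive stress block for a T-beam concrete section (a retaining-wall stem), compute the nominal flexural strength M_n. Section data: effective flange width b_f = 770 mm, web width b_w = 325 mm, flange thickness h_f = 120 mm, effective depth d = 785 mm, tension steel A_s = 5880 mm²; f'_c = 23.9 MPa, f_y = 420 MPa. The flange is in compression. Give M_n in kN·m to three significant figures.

M_n ≈ 1730 kN·m

Tension: T = A_s f_y = 5880 × 420 = 2469600 N.
Try a within the flange: a = T/(0.85 f'_c b_f) = 2469600/(0.85 × 23.9 × 770) = 157.88 mm.
a = 157.88 > h_f = 120 mm: the block extends into the web. Split into flange-overhang and web parts.
C_f = 0.85 f'_c (b_f − b_w) h_f = 0.85 × 23.9 × (770 − 325) × 120 = 1084821 N.
Remaining web compression depth: a_w = (T − C_f)/(0.85 f'_c b_w) = (2469600 − 1084821)/(0.85 × 23.9 × 325) = 209.74 mm.
M_n = C_f(d − h_f/2) + (T − C_f)(d − a_w/2) = 1084821 × (785 − 60) + 1384779 × (785 − 104.87) = 786.50 + 941.83 = 1728.33 × 10⁶ N·mm.
M_n = 1728.33 kN·m.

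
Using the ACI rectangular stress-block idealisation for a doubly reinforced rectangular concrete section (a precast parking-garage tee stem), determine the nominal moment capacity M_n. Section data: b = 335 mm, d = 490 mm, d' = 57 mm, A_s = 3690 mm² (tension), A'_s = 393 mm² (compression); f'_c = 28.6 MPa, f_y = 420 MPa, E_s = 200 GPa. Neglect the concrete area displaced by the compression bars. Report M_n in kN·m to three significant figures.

M_n ≈ 632 kN·m

Assume both tension and compression steel yield.
Net tension couple steel: A_s − A'_s = 3297 mm².
a = (A_s − A'_s) f_y / (0.85 f'_c b) = 1384740/(0.85 × 28.6 × 335) = 170.04 mm.
c = a/β₁ = 170.04/0.846 = 200.99 mm; ε'_s = 0.003(c − d')/c = 0.0021 ≥ f_y/E_s = 0.0021, so compression steel does yield.
M_n = (A_s − A'_s) f_y (d − a/2) + A'_s f_y (d − d') = [1384740 × (490 − 85.02) + 165060 × (490 − 57)] × 10⁻⁶ = 560.79 + 71.47 = 632.26 kN·m.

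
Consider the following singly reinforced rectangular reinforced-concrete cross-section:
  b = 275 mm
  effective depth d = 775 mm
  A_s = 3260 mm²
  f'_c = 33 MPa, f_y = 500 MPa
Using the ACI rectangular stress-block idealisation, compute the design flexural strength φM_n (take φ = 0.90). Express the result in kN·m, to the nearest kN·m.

T = A_s f_y = 3260 × 500 = 1630000 N = 1630 kN.
From C = T: a = T/(0.85 f'_c b) = 1630000/(0.85 × 33 × 275) = 211.31 mm.
M_n = T(d − a/2) = 1630 kN × (775 − 105.655) mm = 1091.03 kN·m.
φM_n = 0.90 × 1091.03 = 981.93 kN·m.

φM_n ≈ 982 kN·m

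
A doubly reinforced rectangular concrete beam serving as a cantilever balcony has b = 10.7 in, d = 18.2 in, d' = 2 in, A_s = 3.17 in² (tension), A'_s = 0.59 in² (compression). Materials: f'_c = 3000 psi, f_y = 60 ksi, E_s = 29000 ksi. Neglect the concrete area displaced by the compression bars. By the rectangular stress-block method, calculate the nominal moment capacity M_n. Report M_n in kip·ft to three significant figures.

Assume both steels yield.
a = (A_s − A'_s) f_y/(0.85 f'_c b) = (3.17 − 0.59) × 60/(0.85 × 3 × 10.7) = 5.673 in.
c = a/β₁ = 5.673/0.85 = 6.674 in; ε'_s = 0.003(c − d')/c = 0.0021 ≥ ε_y = 0.0021, so the compression steel yields.
M_n = (A_s − A'_s) f_y (d − a/2) + A'_s f_y (d − d') = 154.8 × (18.2 − 2.8365) + 35.4 × (18.2 − 2) = 2378.3 + 573.5 = 2951.8 kip·in = 2951.8/12 = 245.98 kip·ft.

M_n ≈ 246 kip·ft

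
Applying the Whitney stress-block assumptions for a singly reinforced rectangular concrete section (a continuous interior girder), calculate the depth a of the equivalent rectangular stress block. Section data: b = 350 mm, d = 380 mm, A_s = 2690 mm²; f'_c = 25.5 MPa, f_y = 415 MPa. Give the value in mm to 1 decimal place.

a ≈ 147.2 mm

T = A_s f_y = 2690 × 415 = 1116350 N = 1116.35 kN.
Setting C = 0.85 f'_c a b equal to T: a = 1116350/(0.85 × 25.5 × 350) = 147.2 mm.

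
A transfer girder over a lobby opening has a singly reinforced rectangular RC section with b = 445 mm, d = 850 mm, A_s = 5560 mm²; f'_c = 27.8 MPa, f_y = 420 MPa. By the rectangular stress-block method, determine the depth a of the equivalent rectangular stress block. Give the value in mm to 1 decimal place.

T = A_s f_y = 5560 × 420 = 2335200 N = 2335.2 kN.
Setting C = 0.85 f'_c a b equal to T: a = 2335200/(0.85 × 27.8 × 445) = 222.1 mm.

a ≈ 222.1 mm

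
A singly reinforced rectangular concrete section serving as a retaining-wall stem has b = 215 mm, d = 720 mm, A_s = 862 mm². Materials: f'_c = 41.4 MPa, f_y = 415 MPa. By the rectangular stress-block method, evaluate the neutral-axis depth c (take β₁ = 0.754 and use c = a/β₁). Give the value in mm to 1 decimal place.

c ≈ 62.7 mm

T = A_s f_y = 862 × 415 = 357730 N = 357.73 kN.
Setting C = 0.85 f'_c a b equal to T: a = 357730/(0.85 × 41.4 × 215) = 47.282 mm.
With β₁ = 0.754, c = a/β₁ = 47.282/0.754 = 62.7 mm.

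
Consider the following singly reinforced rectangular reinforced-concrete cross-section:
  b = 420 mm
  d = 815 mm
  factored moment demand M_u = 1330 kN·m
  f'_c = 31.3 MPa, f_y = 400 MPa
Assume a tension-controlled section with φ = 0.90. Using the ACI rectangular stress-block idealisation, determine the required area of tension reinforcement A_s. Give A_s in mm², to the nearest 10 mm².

M_n = M_u/φ = 1330/0.90 = 1477.78 kN·m.
With M_n = 0.85 f'_c a b (d − a/2), solve the quadratic for a:
a = d − √(d² − 2M_n/(0.85 f'_c b)) = 815 − √(815² − 2 × 1477.78×10⁶/(0.85 × 31.3 × 420)) = 182.76 mm.
A_s = 0.85 f'_c a b / f_y = 0.85 × 31.3 × 182.76 × 420 / 400 = 5105.4 mm².

A_s ≈ 5110 mm²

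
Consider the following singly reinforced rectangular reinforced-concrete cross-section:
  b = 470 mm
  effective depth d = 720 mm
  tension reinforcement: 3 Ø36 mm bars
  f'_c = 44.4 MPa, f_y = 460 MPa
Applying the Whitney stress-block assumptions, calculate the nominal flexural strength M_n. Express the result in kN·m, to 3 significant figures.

M_n ≈ 956 kN·m

A_s = 3 × 1018 = 3054 mm².
T = A_s f_y = 3054 × 460 = 1404840 N = 1404.84 kN.
From C = T: a = T/(0.85 f'_c b) = 1404840/(0.85 × 44.4 × 470) = 79.20 mm.
M_n = T(d − a/2) = 1404.84 kN × (720 − 39.6) mm = 955.85 kN·m.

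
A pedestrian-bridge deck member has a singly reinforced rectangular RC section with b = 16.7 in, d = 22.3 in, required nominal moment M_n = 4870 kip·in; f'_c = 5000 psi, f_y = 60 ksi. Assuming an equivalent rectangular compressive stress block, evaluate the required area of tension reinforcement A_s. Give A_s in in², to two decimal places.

A_s ≈ 3.93 in²

From M_n = 0.85 f'_c a b (d − a/2):
a = d − √(d² − 2M_n/(0.85 f'_c b)) = 22.3 − √(22.3² − 2 × 4870/(0.85 × 5 × 16.7)) = 3.325 in.
A_s = 0.85 f'_c a b / f_y = 0.85 × 5 × 3.325 × 16.7 / 60 = 3.933 in².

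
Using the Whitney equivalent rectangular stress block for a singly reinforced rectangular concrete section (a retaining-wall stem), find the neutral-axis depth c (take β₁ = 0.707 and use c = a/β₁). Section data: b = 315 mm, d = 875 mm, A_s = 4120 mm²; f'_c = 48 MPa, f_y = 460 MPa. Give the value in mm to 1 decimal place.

c ≈ 208.6 mm

T = A_s f_y = 4120 × 460 = 1895200 N = 1895.2 kN.
Setting C = 0.85 f'_c a b equal to T: a = 1895200/(0.85 × 48 × 315) = 147.463 mm.
With β₁ = 0.707, c = a/β₁ = 147.463/0.707 = 208.6 mm.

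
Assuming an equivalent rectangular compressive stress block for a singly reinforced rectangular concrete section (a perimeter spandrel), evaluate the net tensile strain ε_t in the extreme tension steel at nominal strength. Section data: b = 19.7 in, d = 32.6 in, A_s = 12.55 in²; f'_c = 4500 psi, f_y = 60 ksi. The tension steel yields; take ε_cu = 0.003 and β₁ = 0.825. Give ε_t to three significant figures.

ε_t ≈ 0.00507

a = A_s f_y/(0.85 f'_c b) = 9.993 in.
β₁ = 0.825, so c = a/β₁ = 9.993/0.825 = 12.113 in.
From the linear strain diagram with ε_cu = 0.003: ε_t = 0.003 (d − c)/c = 0.003 × (32.6 − 12.113)/12.113 = 0.00507.
Since ε_t ≥ 0.005, the section is tension-controlled.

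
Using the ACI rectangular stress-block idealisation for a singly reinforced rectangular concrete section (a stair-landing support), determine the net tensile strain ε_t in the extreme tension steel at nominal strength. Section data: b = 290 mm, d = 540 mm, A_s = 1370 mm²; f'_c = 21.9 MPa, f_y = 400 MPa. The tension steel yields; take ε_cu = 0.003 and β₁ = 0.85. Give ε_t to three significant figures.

a = A_s f_y/(0.85 f'_c b) = 101.51 mm.
β₁ = 0.85, so c = a/β₁ = 101.51/0.85 = 119.42 mm.
From the linear strain diagram with ε_cu = 0.003: ε_t = 0.003 (d − c)/c = 0.003 × (540 − 119.42)/119.42 = 0.0106.
Since ε_t ≥ 0.005, the section is tension-controlled.

ε_t ≈ 0.0106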